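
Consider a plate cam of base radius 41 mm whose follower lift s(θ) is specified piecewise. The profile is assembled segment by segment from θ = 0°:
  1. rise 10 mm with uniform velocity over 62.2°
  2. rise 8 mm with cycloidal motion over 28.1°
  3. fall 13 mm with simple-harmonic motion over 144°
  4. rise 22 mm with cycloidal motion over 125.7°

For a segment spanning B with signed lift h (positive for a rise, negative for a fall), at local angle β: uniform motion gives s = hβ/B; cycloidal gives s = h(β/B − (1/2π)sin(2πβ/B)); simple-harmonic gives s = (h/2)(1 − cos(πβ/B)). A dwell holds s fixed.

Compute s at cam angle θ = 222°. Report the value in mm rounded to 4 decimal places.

seg 1 [0°–62.2°] uniform, h=10: full span → s += 10 → s = 10.0000
seg 2 [62.2°–90.3°] cycloidal, h=8: full span → s += 8 → s = 18.0000
seg 3 [90.3°–234.3°] simple-harmonic, h=-13: θ=222° here. β=131.7, B=144. -13/2·(1 − cos(π·0.9146)) = -12.7674 → s = 5.2326

5.2326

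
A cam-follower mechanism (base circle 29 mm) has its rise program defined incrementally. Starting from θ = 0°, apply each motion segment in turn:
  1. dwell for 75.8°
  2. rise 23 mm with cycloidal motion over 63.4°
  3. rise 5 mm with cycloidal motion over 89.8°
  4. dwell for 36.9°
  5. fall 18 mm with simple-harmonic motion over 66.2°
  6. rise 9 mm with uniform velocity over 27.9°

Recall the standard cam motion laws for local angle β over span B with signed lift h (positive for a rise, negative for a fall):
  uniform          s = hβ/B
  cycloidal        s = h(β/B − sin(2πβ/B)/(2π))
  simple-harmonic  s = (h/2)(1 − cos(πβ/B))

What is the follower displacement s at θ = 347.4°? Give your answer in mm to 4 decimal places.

seg 1 [0°–75.8°] dwell: s stays 0.0000
seg 2 [75.8°–139.2°] cycloidal, h=23: full span → s += 23 → s = 23.0000
seg 3 [139.2°–229°] cycloidal, h=5: full span → s += 5 → s = 28.0000
seg 4 [229°–265.9°] dwell: s stays 28.0000
seg 5 [265.9°–332.1°] simple-harmonic, h=-18: full span → s += -18 → s = 10.0000
seg 6 [332.1°–360°] uniform, h=9: θ=347.4° here. β=15.3, B=27.9. 9·15.3/27.9 = 4.9355 → s = 14.9355

14.9355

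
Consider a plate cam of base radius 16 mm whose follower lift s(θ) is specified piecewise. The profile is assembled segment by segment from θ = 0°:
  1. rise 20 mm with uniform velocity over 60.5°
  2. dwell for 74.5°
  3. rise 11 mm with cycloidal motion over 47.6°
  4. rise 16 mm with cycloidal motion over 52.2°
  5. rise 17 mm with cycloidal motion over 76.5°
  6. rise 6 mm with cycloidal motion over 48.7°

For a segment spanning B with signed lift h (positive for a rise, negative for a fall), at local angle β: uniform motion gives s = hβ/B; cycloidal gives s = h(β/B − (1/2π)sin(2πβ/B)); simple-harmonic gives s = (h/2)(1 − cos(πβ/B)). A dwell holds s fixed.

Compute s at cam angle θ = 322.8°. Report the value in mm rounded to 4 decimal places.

seg 1 [0°–60.5°] uniform, h=20: full span → s += 20 → s = 20.0000
seg 2 [60.5°–135°] dwell: s stays 20.0000
seg 3 [135°–182.6°] cycloidal, h=11: full span → s += 11 → s = 31.0000
seg 4 [182.6°–234.8°] cycloidal, h=16: full span → s += 16 → s = 47.0000
seg 5 [234.8°–311.3°] cycloidal, h=17: full span → s += 17 → s = 64.0000
seg 6 [311.3°–360°] cycloidal, h=6: θ=322.8° here. β=11.5, B=48.7. 6·(0.2361 − sin(2π·0.2361)/(2π)) = 0.4655 → s = 64.4655

64.4655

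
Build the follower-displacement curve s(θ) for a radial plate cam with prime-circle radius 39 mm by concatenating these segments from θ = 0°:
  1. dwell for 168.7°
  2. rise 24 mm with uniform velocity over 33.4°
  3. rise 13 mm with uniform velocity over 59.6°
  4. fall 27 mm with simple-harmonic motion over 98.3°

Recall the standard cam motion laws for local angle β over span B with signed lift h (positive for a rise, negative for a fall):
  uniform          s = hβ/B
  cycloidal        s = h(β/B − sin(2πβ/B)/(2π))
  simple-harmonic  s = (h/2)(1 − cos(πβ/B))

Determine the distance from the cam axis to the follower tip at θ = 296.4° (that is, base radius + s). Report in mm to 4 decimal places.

seg 1 [0°–168.7°] dwell: s stays 0.0000
seg 2 [168.7°–202.1°] uniform, h=24: full span → s += 24 → s = 24.0000
seg 3 [202.1°–261.7°] uniform, h=13: full span → s += 13 → s = 37.0000
seg 4 [261.7°–360°] simple-harmonic, h=-27: θ=296.4° here. β=34.7, B=98.3. -27/2·(1 − cos(π·0.3530)) = -7.4848 → s = 29.5152
radial distance = base radius + s = 39 + 29.5152 = 68.5152

68.5152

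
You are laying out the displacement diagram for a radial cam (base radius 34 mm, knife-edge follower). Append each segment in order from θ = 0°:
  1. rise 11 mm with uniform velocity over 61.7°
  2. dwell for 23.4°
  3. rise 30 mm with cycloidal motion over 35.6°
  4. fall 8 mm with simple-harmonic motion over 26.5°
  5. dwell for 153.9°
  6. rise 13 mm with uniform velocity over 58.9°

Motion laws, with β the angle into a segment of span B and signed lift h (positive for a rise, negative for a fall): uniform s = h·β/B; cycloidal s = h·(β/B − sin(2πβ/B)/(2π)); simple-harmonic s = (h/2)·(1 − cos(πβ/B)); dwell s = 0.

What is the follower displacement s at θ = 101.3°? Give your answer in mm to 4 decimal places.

seg 1 [0°–61.7°] uniform, h=11: full span → s += 11 → s = 11.0000
seg 2 [61.7°–85.1°] dwell: s stays 11.0000
seg 3 [85.1°–120.7°] cycloidal, h=30: θ=101.3° here. β=16.2, B=35.6. 30·(0.4551 − sin(2π·0.4551)/(2π)) = 12.3212 → s = 23.3212

23.3212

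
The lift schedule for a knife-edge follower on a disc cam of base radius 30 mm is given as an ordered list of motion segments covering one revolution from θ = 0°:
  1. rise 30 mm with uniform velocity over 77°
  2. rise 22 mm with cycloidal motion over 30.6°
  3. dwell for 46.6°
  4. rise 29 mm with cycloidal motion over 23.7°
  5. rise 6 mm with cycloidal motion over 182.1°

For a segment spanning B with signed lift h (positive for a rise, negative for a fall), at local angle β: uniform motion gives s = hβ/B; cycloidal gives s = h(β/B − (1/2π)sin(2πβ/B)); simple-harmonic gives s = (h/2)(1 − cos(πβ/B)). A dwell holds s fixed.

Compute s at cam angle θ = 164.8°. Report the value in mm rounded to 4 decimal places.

seg 1 [0°–77°] uniform, h=30: full span → s += 30 → s = 30.0000
seg 2 [77°–107.6°] cycloidal, h=22: full span → s += 22 → s = 52.0000
seg 3 [107.6°–154.2°] dwell: s stays 52.0000
seg 4 [154.2°–177.9°] cycloidal, h=29: θ=164.8° here. β=10.6, B=23.7. 29·(0.4473 − sin(2π·0.4473)/(2π)) = 11.4688 → s = 63.4688

63.4688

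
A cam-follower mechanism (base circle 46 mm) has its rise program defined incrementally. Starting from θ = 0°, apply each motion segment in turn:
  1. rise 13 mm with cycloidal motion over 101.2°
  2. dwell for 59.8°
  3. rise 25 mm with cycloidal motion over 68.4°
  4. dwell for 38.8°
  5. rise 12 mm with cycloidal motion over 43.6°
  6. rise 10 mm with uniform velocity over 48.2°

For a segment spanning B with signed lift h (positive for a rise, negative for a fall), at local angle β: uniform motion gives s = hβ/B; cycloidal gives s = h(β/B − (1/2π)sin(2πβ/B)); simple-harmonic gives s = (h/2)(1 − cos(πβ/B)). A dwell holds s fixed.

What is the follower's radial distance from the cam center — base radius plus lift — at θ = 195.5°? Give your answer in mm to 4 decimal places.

seg 1 [0°–101.2°] cycloidal, h=13: full span → s += 13 → s = 13.0000
seg 2 [101.2°–161°] dwell: s stays 13.0000
seg 3 [161°–229.4°] cycloidal, h=25: θ=195.5° here. β=34.5, B=68.4. 25·(0.5044 − sin(2π·0.5044)/(2π)) = 12.7193 → s = 25.7193
radial distance = base radius + s = 46 + 25.7193 = 71.7193

71.7193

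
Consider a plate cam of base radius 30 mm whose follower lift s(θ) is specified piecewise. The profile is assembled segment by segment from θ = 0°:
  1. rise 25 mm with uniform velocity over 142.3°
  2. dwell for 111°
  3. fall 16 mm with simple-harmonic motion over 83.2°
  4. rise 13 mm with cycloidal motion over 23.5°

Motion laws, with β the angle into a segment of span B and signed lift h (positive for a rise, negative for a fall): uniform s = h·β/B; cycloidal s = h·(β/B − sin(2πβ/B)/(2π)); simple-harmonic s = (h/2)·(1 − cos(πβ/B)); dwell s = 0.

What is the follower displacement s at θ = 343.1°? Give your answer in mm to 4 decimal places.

seg 1 [0°–142.3°] uniform, h=25: full span → s += 25 → s = 25.0000
seg 2 [142.3°–253.3°] dwell: s stays 25.0000
seg 3 [253.3°–336.5°] simple-harmonic, h=-16: full span → s += -16 → s = 9.0000
seg 4 [336.5°–360°] cycloidal, h=13: θ=343.1° here. β=6.6, B=23.5. 13·(0.2809 − sin(2π·0.2809)/(2π)) = 1.6208 → s = 10.6208

10.6208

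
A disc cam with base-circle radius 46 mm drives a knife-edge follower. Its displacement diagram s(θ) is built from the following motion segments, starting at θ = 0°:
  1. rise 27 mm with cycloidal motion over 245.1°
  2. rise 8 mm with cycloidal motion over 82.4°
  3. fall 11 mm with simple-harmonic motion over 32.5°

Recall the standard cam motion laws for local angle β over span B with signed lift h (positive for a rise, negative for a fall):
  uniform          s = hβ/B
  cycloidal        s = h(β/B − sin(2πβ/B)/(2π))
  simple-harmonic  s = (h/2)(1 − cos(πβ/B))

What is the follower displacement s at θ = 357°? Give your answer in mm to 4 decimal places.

seg 1 [0°–245.1°] cycloidal, h=27: full span → s += 27 → s = 27.0000
seg 2 [245.1°–327.5°] cycloidal, h=8: full span → s += 8 → s = 35.0000
seg 3 [327.5°–360°] simple-harmonic, h=-11: θ=357° here. β=29.5, B=32.5. -11/2·(1 − cos(π·0.9077)) = -10.7704 → s = 24.2296

24.2296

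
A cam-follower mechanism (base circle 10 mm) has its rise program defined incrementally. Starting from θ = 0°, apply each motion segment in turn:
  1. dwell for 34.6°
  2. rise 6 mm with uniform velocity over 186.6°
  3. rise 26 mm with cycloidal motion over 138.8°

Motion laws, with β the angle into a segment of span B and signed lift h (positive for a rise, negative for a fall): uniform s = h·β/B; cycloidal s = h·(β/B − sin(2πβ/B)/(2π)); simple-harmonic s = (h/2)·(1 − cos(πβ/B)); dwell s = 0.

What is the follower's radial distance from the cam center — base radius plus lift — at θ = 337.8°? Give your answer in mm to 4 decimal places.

seg 1 [0°–34.6°] dwell: s stays 0.0000
seg 2 [34.6°–221.2°] uniform, h=6: full span → s += 6 → s = 6.0000
seg 3 [221.2°–360°] cycloidal, h=26: θ=337.8° here. β=116.6, B=138.8. 26·(0.8401 − sin(2π·0.8401)/(2π)) = 25.3345 → s = 31.3345
radial distance = base radius + s = 10 + 31.3345 = 41.3345

41.3345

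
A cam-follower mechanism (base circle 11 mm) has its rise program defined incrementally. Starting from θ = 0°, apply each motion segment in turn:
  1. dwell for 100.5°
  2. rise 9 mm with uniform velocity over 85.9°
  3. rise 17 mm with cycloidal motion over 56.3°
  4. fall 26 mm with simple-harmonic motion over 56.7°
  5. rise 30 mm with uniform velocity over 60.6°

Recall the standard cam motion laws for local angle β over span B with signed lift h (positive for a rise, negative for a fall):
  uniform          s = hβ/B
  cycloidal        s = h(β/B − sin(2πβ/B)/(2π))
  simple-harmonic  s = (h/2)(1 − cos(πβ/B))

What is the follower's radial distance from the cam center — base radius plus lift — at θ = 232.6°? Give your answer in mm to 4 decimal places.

seg 1 [0°–100.5°] dwell: s stays 0.0000
seg 2 [100.5°–186.4°] uniform, h=9: full span → s += 9 → s = 9.0000
seg 3 [186.4°–242.7°] cycloidal, h=17: θ=232.6° here. β=46.2, B=56.3. 17·(0.8206 − sin(2π·0.8206)/(2π)) = 16.3940 → s = 25.3940
radial distance = base radius + s = 11 + 25.3940 = 36.3940

36.3940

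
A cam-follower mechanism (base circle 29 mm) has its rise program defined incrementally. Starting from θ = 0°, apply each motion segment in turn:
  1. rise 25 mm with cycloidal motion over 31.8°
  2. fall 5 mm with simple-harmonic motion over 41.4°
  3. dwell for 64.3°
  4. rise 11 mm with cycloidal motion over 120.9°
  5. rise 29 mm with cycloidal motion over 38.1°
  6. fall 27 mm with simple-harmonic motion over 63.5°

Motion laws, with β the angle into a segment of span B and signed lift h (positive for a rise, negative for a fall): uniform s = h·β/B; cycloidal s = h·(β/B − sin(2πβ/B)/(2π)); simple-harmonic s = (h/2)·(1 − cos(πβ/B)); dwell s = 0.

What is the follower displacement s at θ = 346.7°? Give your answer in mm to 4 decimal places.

seg 1 [0°–31.8°] cycloidal, h=25: full span → s += 25 → s = 25.0000
seg 2 [31.8°–73.2°] simple-harmonic, h=-5: full span → s += -5 → s = 20.0000
seg 3 [73.2°–137.5°] dwell: s stays 20.0000
seg 4 [137.5°–258.4°] cycloidal, h=11: full span → s += 11 → s = 31.0000
seg 5 [258.4°–296.5°] cycloidal, h=29: full span → s += 29 → s = 60.0000
seg 6 [296.5°–360°] simple-harmonic, h=-27: θ=346.7° here. β=50.2, B=63.5. -27/2·(1 − cos(π·0.7906)) = -24.1814 → s = 35.8186

35.8186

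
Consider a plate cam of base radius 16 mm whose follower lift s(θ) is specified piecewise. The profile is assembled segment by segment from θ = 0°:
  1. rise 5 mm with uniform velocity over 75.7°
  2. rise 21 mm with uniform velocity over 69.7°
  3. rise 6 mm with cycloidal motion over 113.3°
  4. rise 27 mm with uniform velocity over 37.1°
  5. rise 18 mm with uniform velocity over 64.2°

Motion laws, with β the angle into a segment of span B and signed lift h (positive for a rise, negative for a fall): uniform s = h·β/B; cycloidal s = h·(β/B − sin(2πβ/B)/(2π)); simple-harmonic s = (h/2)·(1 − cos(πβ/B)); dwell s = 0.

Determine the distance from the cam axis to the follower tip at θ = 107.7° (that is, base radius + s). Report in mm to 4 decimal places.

seg 1 [0°–75.7°] uniform, h=5: full span → s += 5 → s = 5.0000
seg 2 [75.7°–145.4°] uniform, h=21: θ=107.7° here. β=32, B=69.7. 21·32/69.7 = 9.6413 → s = 14.6413
radial distance = base radius + s = 16 + 14.6413 = 30.6413

30.6413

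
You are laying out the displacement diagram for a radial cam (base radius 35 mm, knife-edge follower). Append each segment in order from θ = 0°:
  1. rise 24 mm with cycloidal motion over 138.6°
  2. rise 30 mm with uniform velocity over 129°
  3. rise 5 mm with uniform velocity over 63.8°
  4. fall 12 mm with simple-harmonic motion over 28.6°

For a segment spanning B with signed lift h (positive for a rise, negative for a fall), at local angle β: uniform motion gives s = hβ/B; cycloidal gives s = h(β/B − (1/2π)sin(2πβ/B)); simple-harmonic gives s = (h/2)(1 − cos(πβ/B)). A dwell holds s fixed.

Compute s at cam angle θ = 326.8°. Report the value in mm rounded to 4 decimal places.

seg 1 [0°–138.6°] cycloidal, h=24: full span → s += 24 → s = 24.0000
seg 2 [138.6°–267.6°] uniform, h=30: full span → s += 30 → s = 54.0000
seg 3 [267.6°–331.4°] uniform, h=5: θ=326.8° here. β=59.2, B=63.8. 5·59.2/63.8 = 4.6395 → s = 58.6395

58.6395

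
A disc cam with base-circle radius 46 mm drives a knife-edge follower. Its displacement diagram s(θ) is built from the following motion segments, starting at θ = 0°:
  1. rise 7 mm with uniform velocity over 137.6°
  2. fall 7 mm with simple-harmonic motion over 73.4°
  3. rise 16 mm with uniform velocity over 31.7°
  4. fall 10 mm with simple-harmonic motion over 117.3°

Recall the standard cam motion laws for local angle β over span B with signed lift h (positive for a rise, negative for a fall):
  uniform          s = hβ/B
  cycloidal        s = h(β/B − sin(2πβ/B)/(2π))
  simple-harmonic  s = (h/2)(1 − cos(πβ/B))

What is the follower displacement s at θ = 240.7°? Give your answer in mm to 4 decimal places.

seg 1 [0°–137.6°] uniform, h=7: full span → s += 7 → s = 7.0000
seg 2 [137.6°–211°] simple-harmonic, h=-7: full span → s += -7 → s = 0.0000
seg 3 [211°–242.7°] uniform, h=16: θ=240.7° here. β=29.7, B=31.7. 16·29.7/31.7 = 14.9905 → s = 14.9905

14.9905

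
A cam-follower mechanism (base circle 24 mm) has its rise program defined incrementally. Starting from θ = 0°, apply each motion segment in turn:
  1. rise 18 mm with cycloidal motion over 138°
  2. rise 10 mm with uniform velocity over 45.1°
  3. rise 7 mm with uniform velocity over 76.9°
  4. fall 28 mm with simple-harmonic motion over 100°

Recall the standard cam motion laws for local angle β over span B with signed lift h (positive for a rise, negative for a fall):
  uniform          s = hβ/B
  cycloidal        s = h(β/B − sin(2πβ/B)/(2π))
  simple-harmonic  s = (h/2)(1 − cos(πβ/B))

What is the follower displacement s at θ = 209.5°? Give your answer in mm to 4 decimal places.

seg 1 [0°–138°] cycloidal, h=18: full span → s += 18 → s = 18.0000
seg 2 [138°–183.1°] uniform, h=10: full span → s += 10 → s = 28.0000
seg 3 [183.1°–260°] uniform, h=7: θ=209.5° here. β=26.4, B=76.9. 7·26.4/76.9 = 2.4031 → s = 30.4031

30.4031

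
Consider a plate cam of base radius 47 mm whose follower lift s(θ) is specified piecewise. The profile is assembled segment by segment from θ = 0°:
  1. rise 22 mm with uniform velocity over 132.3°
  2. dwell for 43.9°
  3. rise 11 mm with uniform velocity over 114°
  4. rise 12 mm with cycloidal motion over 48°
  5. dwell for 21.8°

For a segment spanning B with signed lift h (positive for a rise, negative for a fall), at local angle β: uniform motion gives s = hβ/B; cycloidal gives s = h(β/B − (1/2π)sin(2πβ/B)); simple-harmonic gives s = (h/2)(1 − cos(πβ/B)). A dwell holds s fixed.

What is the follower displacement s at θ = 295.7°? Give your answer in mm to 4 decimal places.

seg 1 [0°–132.3°] uniform, h=22: full span → s += 22 → s = 22.0000
seg 2 [132.3°–176.2°] dwell: s stays 22.0000
seg 3 [176.2°–290.2°] uniform, h=11: full span → s += 11 → s = 33.0000
seg 4 [290.2°–338.2°] cycloidal, h=12: θ=295.7° here. β=5.5, B=48. 12·(0.1146 − sin(2π·0.1146)/(2π)) = 0.1157 → s = 33.1157

33.1157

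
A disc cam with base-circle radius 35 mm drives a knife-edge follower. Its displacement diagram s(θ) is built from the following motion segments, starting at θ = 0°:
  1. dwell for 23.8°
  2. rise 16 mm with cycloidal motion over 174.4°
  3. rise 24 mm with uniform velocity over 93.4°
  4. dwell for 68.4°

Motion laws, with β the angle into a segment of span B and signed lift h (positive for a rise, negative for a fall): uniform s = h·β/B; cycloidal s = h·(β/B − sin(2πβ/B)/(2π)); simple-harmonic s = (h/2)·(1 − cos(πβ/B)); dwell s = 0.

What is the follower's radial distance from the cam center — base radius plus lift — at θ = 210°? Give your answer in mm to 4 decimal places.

seg 1 [0°–23.8°] dwell: s stays 0.0000
seg 2 [23.8°–198.2°] cycloidal, h=16: full span → s += 16 → s = 16.0000
seg 3 [198.2°–291.6°] uniform, h=24: θ=210° here. β=11.8, B=93.4. 24·11.8/93.4 = 3.0321 → s = 19.0321
radial distance = base radius + s = 35 + 19.0321 = 54.0321

54.0321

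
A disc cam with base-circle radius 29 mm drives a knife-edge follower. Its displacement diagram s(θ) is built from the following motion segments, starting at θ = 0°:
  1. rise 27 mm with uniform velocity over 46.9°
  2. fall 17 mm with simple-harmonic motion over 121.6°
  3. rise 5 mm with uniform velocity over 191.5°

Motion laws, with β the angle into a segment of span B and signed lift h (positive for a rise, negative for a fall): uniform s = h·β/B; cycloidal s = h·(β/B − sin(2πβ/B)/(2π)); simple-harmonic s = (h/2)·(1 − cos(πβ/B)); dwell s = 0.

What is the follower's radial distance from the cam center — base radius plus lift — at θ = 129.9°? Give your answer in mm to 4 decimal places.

seg 1 [0°–46.9°] uniform, h=27: full span → s += 27 → s = 27.0000
seg 2 [46.9°–168.5°] simple-harmonic, h=-17: θ=129.9° here. β=83, B=121.6. -17/2·(1 − cos(π·0.6826)) = -13.1122 → s = 13.8878
radial distance = base radius + s = 29 + 13.8878 = 42.8878

42.8878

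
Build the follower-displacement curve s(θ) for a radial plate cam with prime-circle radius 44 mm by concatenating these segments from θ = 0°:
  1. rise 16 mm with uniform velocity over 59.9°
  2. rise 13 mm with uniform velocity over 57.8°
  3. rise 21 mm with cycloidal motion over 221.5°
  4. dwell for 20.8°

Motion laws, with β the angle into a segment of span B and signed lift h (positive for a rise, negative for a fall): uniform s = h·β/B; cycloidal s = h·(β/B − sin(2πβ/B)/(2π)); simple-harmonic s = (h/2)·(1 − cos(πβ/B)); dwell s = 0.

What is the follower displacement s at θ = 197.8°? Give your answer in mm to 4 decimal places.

seg 1 [0°–59.9°] uniform, h=16: full span → s += 16 → s = 16.0000
seg 2 [59.9°–117.7°] uniform, h=13: full span → s += 13 → s = 29.0000
seg 3 [117.7°–339.2°] cycloidal, h=21: θ=197.8° here. β=80.1, B=221.5. 21·(0.3616 − sin(2π·0.3616)/(2π)) = 5.0408 → s = 34.0408

34.0408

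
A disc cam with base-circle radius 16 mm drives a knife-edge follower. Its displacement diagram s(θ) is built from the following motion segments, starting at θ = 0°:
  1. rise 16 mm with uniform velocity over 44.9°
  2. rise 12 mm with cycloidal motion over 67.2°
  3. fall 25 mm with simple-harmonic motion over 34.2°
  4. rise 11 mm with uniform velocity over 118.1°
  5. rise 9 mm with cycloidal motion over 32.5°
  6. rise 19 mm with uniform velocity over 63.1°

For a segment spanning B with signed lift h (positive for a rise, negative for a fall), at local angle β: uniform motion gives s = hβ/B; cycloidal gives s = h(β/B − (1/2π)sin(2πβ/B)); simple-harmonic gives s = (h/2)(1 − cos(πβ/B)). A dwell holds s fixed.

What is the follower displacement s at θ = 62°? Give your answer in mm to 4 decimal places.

seg 1 [0°–44.9°] uniform, h=16: full span → s += 16 → s = 16.0000
seg 2 [44.9°–112.1°] cycloidal, h=12: θ=62° here. β=17.1, B=67.2. 12·(0.2545 − sin(2π·0.2545)/(2π)) = 1.1445 → s = 17.1445

17.1445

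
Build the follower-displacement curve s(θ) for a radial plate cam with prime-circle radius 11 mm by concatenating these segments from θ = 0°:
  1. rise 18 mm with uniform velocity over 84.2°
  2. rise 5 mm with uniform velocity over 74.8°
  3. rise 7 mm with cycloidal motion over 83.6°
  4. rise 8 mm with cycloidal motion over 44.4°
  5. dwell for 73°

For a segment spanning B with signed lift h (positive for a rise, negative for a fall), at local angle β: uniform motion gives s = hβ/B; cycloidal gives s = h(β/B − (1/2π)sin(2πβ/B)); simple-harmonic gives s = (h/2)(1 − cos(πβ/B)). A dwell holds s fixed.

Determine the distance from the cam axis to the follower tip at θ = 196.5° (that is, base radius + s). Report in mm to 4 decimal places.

seg 1 [0°–84.2°] uniform, h=18: full span → s += 18 → s = 18.0000
seg 2 [84.2°–159°] uniform, h=5: full span → s += 5 → s = 23.0000
seg 3 [159°–242.6°] cycloidal, h=7: θ=196.5° here. β=37.5, B=83.6. 7·(0.4486 − sin(2π·0.4486)/(2π)) = 2.7861 → s = 25.7861
radial distance = base radius + s = 11 + 25.7861 = 36.7861

36.7861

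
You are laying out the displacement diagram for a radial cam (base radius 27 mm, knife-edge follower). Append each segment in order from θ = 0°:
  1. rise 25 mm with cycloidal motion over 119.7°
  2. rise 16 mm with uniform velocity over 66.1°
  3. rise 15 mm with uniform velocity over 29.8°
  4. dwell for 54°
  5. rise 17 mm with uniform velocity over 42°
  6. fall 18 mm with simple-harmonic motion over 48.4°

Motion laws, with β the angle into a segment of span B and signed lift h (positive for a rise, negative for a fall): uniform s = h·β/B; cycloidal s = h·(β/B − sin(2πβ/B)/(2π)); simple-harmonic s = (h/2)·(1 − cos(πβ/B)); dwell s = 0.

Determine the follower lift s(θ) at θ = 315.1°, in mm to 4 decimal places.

seg 1 [0°–119.7°] cycloidal, h=25: full span → s += 25 → s = 25.0000
seg 2 [119.7°–185.8°] uniform, h=16: full span → s += 16 → s = 41.0000
seg 3 [185.8°–215.6°] uniform, h=15: full span → s += 15 → s = 56.0000
seg 4 [215.6°–269.6°] dwell: s stays 56.0000
seg 5 [269.6°–311.6°] uniform, h=17: full span → s += 17 → s = 73.0000
seg 6 [311.6°–360°] simple-harmonic, h=-18: θ=315.1° here. β=3.5, B=48.4. -18/2·(1 − cos(π·0.0723)) = -0.2313 → s = 72.7687

72.7687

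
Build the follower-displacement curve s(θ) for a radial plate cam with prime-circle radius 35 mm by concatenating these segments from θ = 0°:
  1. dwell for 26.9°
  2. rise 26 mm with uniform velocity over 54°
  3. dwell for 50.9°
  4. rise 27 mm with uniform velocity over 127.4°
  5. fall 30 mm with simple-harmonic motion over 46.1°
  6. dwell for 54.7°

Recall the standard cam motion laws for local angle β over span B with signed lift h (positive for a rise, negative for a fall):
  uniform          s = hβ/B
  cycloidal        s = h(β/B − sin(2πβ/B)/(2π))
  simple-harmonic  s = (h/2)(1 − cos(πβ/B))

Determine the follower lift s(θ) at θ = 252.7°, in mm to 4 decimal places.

seg 1 [0°–26.9°] dwell: s stays 0.0000
seg 2 [26.9°–80.9°] uniform, h=26: full span → s += 26 → s = 26.0000
seg 3 [80.9°–131.8°] dwell: s stays 26.0000
seg 4 [131.8°–259.2°] uniform, h=27: θ=252.7° here. β=120.9, B=127.4. 27·120.9/127.4 = 25.6224 → s = 51.6224

51.6224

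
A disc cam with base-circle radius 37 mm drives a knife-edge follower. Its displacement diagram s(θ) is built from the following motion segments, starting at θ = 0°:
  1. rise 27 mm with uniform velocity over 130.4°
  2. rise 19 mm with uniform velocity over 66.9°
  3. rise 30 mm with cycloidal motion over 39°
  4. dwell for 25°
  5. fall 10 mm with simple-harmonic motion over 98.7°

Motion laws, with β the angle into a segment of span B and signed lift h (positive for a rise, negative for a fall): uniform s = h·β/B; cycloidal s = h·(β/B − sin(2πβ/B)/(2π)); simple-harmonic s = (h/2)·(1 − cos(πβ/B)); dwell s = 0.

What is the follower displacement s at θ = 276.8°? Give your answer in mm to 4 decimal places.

seg 1 [0°–130.4°] uniform, h=27: full span → s += 27 → s = 27.0000
seg 2 [130.4°–197.3°] uniform, h=19: full span → s += 19 → s = 46.0000
seg 3 [197.3°–236.3°] cycloidal, h=30: full span → s += 30 → s = 76.0000
seg 4 [236.3°–261.3°] dwell: s stays 76.0000
seg 5 [261.3°–360°] simple-harmonic, h=-10: θ=276.8° here. β=15.5, B=98.7. -10/2·(1 − cos(π·0.1570)) = -0.5963 → s = 75.4037

75.4037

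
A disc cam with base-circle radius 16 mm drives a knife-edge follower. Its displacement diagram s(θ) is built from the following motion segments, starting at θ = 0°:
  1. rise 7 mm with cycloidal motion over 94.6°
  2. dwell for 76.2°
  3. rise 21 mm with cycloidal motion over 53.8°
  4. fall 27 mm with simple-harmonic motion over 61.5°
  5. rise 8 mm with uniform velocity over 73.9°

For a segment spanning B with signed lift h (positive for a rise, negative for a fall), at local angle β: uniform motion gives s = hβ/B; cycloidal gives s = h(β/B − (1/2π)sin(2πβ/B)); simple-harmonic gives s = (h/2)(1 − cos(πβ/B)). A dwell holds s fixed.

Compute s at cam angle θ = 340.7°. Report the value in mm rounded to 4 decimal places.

seg 1 [0°–94.6°] cycloidal, h=7: full span → s += 7 → s = 7.0000
seg 2 [94.6°–170.8°] dwell: s stays 7.0000
seg 3 [170.8°–224.6°] cycloidal, h=21: full span → s += 21 → s = 28.0000
seg 4 [224.6°–286.1°] simple-harmonic, h=-27: full span → s += -27 → s = 1.0000
seg 5 [286.1°–360°] uniform, h=8: θ=340.7° here. β=54.6, B=73.9. 8·54.6/73.9 = 5.9107 → s = 6.9107

6.9107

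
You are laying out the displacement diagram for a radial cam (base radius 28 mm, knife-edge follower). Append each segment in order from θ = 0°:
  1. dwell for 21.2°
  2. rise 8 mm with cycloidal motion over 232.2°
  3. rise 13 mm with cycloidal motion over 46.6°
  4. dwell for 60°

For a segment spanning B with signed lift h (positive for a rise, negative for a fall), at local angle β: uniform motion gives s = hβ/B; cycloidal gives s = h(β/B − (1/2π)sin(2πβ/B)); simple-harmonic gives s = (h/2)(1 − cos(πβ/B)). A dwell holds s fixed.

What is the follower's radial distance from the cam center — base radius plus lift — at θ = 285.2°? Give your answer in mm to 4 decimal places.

seg 1 [0°–21.2°] dwell: s stays 0.0000
seg 2 [21.2°–253.4°] cycloidal, h=8: full span → s += 8 → s = 8.0000
seg 3 [253.4°–300°] cycloidal, h=13: θ=285.2° here. β=31.8, B=46.6. 13·(0.6824 − sin(2π·0.6824)/(2π)) = 10.7564 → s = 18.7564
radial distance = base radius + s = 28 + 18.7564 = 46.7564

46.7564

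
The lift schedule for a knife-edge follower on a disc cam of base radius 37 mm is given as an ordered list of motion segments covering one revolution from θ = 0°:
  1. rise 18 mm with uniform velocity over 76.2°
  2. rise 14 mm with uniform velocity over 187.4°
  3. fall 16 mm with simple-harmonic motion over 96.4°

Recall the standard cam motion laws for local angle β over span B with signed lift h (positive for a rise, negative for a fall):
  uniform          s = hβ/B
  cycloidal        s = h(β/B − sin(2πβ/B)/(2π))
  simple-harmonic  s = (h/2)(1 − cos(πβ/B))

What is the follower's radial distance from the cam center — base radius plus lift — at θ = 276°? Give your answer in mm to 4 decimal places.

seg 1 [0°–76.2°] uniform, h=18: full span → s += 18 → s = 18.0000
seg 2 [76.2°–263.6°] uniform, h=14: full span → s += 14 → s = 32.0000
seg 3 [263.6°–360°] simple-harmonic, h=-16: θ=276° here. β=12.4, B=96.4. -16/2·(1 − cos(π·0.1286)) = -0.6444 → s = 31.3556
radial distance = base radius + s = 37 + 31.3556 = 68.3556

68.3556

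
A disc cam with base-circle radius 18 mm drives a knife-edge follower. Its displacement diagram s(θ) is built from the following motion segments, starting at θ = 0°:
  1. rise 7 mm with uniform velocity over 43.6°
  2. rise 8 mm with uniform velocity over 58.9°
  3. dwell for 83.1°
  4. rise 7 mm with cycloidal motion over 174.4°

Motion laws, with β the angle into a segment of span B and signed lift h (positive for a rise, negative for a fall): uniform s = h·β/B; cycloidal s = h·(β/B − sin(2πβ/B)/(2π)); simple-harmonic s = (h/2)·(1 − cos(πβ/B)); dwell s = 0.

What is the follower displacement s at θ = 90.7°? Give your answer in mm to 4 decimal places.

seg 1 [0°–43.6°] uniform, h=7: full span → s += 7 → s = 7.0000
seg 2 [43.6°–102.5°] uniform, h=8: θ=90.7° here. β=47.1, B=58.9. 8·47.1/58.9 = 6.3973 → s = 13.3973

13.3973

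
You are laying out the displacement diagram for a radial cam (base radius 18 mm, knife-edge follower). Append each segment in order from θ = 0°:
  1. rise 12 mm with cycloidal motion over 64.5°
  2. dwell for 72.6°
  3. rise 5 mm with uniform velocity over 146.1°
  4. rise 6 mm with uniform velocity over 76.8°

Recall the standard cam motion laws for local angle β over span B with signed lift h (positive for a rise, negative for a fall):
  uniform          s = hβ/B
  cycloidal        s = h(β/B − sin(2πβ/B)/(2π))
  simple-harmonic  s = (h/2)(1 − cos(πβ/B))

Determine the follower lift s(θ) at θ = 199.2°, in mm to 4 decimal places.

seg 1 [0°–64.5°] cycloidal, h=12: full span → s += 12 → s = 12.0000
seg 2 [64.5°–137.1°] dwell: s stays 12.0000
seg 3 [137.1°–283.2°] uniform, h=5: θ=199.2° here. β=62.1, B=146.1. 5·62.1/146.1 = 2.1253 → s = 14.1253

14.1253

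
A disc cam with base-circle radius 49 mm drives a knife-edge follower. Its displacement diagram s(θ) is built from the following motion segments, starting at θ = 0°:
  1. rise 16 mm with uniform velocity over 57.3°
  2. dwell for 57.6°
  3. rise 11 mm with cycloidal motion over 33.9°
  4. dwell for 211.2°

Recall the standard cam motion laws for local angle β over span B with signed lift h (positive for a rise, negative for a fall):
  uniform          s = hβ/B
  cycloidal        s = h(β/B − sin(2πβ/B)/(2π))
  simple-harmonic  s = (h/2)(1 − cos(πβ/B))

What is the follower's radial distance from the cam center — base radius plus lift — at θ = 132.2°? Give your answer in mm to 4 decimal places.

seg 1 [0°–57.3°] uniform, h=16: full span → s += 16 → s = 16.0000
seg 2 [57.3°–114.9°] dwell: s stays 16.0000
seg 3 [114.9°–148.8°] cycloidal, h=11: θ=132.2° here. β=17.3, B=33.9. 11·(0.5103 − sin(2π·0.5103)/(2π)) = 5.7271 → s = 21.7271
radial distance = base radius + s = 49 + 21.7271 = 70.7271

70.7271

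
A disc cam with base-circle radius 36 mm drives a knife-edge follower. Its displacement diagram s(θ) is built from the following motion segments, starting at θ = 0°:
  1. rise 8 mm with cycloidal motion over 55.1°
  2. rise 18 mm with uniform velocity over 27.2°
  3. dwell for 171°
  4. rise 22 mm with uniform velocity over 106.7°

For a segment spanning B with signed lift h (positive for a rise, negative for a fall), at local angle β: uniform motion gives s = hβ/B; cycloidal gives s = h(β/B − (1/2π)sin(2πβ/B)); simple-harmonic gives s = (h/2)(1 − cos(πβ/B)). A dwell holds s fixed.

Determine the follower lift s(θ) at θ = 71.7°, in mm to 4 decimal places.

seg 1 [0°–55.1°] cycloidal, h=8: full span → s += 8 → s = 8.0000
seg 2 [55.1°–82.3°] uniform, h=18: θ=71.7° here. β=16.6, B=27.2. 18·16.6/27.2 = 10.9853 → s = 18.9853

18.9853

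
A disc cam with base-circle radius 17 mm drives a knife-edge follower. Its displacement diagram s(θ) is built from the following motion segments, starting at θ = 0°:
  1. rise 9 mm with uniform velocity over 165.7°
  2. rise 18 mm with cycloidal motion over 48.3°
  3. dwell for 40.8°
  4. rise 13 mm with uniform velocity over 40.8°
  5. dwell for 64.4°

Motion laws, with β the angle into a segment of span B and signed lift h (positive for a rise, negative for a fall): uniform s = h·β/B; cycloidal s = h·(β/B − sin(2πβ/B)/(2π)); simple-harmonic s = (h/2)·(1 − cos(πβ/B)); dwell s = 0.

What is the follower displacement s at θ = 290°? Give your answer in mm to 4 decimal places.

seg 1 [0°–165.7°] uniform, h=9: full span → s += 9 → s = 9.0000
seg 2 [165.7°–214°] cycloidal, h=18: full span → s += 18 → s = 27.0000
seg 3 [214°–254.8°] dwell: s stays 27.0000
seg 4 [254.8°–295.6°] uniform, h=13: θ=290° here. β=35.2, B=40.8. 13·35.2/40.8 = 11.2157 → s = 38.2157

38.2157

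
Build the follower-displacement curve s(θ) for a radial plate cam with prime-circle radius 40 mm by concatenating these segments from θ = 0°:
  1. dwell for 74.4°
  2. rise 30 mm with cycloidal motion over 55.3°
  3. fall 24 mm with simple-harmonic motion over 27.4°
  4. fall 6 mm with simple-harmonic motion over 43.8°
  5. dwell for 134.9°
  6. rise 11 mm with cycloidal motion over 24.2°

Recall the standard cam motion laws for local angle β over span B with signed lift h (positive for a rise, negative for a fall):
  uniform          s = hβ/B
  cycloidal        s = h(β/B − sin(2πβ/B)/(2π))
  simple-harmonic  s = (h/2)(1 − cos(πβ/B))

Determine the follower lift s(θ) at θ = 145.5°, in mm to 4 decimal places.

seg 1 [0°–74.4°] dwell: s stays 0.0000
seg 2 [74.4°–129.7°] cycloidal, h=30: full span → s += 30 → s = 30.0000
seg 3 [129.7°–157.1°] simple-harmonic, h=-24: θ=145.5° here. β=15.8, B=27.4. -24/2·(1 − cos(π·0.5766)) = -14.8615 → s = 15.1385

15.1385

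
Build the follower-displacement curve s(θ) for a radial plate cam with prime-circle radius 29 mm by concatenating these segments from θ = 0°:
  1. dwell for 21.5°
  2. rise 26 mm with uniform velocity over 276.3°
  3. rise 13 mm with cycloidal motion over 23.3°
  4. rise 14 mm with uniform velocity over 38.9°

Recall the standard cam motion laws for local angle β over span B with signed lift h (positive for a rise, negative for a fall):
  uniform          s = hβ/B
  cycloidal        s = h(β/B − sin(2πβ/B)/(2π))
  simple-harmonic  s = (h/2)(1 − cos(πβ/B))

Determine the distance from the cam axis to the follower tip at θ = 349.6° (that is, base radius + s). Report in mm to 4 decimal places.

seg 1 [0°–21.5°] dwell: s stays 0.0000
seg 2 [21.5°–297.8°] uniform, h=26: full span → s += 26 → s = 26.0000
seg 3 [297.8°–321.1°] cycloidal, h=13: full span → s += 13 → s = 39.0000
seg 4 [321.1°–360°] uniform, h=14: θ=349.6° here. β=28.5, B=38.9. 14·28.5/38.9 = 10.2571 → s = 49.2571
radial distance = base radius + s = 29 + 49.2571 = 78.2571

78.2571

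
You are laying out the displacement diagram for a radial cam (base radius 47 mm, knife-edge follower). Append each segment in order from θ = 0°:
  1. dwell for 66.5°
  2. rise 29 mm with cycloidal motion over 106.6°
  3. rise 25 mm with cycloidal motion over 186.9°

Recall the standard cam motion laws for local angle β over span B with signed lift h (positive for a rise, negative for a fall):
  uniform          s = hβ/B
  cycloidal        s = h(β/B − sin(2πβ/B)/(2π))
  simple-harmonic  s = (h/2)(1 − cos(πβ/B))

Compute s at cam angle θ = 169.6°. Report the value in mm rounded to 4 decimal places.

seg 1 [0°–66.5°] dwell: s stays 0.0000
seg 2 [66.5°–173.1°] cycloidal, h=29: θ=169.6° here. β=103.1, B=106.6. 29·(0.9672 − sin(2π·0.9672)/(2π)) = 28.9933 → s = 28.9933

28.9933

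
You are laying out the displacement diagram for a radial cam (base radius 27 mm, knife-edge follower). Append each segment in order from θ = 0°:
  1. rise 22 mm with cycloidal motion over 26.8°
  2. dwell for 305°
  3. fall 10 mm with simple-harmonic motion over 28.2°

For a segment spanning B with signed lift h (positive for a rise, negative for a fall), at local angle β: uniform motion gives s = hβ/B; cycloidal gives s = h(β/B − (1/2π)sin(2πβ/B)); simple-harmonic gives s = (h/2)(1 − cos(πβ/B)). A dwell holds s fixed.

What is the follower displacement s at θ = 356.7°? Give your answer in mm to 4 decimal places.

seg 1 [0°–26.8°] cycloidal, h=22: full span → s += 22 → s = 22.0000
seg 2 [26.8°–331.8°] dwell: s stays 22.0000
seg 3 [331.8°–360°] simple-harmonic, h=-10: θ=356.7° here. β=24.9, B=28.2. -10/2·(1 − cos(π·0.8830)) = -9.6659 → s = 12.3341

12.3341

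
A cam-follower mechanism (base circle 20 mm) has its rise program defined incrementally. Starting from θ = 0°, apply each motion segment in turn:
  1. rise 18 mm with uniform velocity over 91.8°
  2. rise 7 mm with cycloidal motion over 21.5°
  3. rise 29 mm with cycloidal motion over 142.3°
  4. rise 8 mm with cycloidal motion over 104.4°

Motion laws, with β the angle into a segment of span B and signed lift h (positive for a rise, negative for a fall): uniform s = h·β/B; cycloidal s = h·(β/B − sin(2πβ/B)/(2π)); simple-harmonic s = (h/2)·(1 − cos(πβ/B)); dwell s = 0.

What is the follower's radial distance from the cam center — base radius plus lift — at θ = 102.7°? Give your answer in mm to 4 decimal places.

seg 1 [0°–91.8°] uniform, h=18: full span → s += 18 → s = 18.0000
seg 2 [91.8°–113.3°] cycloidal, h=7: θ=102.7° here. β=10.9, B=21.5. 7·(0.5070 − sin(2π·0.5070)/(2π)) = 3.5977 → s = 21.5977
radial distance = base radius + s = 20 + 21.5977 = 41.5977

41.5977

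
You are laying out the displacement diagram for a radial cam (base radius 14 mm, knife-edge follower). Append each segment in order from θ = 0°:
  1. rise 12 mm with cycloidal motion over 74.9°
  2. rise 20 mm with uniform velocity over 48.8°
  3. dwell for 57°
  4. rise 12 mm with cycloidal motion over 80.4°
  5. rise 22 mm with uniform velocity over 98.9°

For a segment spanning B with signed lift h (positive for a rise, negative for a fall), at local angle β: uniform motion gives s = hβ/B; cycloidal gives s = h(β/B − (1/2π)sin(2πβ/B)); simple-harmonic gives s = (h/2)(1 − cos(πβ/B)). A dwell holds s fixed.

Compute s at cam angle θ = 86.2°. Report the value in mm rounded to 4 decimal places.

seg 1 [0°–74.9°] cycloidal, h=12: full span → s += 12 → s = 12.0000
seg 2 [74.9°–123.7°] uniform, h=20: θ=86.2° here. β=11.3, B=48.8. 20·11.3/48.8 = 4.6311 → s = 16.6311

16.6311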